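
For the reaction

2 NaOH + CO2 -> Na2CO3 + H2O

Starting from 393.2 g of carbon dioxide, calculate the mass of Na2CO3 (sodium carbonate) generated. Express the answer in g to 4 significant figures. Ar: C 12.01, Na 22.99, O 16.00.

M(CO2) = 12.01 + 2(16.00) = 44.01 g/mol.
M(Na2CO3) = 2(22.99) + 12.01 + 3(16.00) = 105.99 g/mol.
n(CO2) = 393.20 g / 44.01 g/mol = 8.9343 mol.
From the equation the CO2:Na2CO3 mole ratio is 1:1, so n(Na2CO3) = 8.9343 × 1/1 = 8.9343 mol.
Mass of Na2CO3 = 8.9343 mol × 105.99 g/mol = 946.95 g.

946.9 g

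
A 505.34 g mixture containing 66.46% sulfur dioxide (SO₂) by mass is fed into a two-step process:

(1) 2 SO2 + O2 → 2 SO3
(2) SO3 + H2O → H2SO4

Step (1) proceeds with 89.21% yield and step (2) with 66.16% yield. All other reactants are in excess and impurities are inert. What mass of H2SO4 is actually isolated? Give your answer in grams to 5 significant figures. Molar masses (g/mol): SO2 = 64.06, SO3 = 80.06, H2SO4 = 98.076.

303.48 g

Pure SO2 = 505.34 × 0.6646 = 335.849 g.
n(SO2) = 335.849 / 64.06 = 5.24273 mol.
Step 1 (SO2:SO3 = 2:2): theoretical n(SO3) = 5.24273 mol; at 89.21% yield, n(SO3) = 4.67703 mol.
Step 2 (SO3:H2SO4 = 1:1): theoretical n(H2SO4) = 4.67703 mol, so theoretical mass = 4.67703 × 98.076 = 458.705 g.
At 66.16% yield, actual mass of H2SO4 = 458.705 × 0.6616 = 303.479 g.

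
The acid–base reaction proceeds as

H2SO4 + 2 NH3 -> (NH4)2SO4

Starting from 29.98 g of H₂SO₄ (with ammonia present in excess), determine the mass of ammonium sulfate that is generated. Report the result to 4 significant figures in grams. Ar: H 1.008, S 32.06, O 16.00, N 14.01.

40.39 g

M(H2SO4) = 2(1.008) + 32.06 + 4(16.00) = 98.076 g/mol.
M((NH4)2SO4) = 2(14.01) + 8(1.008) + 32.06 + 4(16.00) = 132.144 g/mol.
n(H2SO4) = 29.980 g / 98.076 g/mol = 0.30568 mol.
From the equation the H2SO4:(NH4)2SO4 mole ratio is 1:1, so n((NH4)2SO4) = 0.30568 × 1/1 = 0.30568 mol.
Mass of (NH4)2SO4 = 0.30568 mol × 132.144 g/mol = 40.394 g.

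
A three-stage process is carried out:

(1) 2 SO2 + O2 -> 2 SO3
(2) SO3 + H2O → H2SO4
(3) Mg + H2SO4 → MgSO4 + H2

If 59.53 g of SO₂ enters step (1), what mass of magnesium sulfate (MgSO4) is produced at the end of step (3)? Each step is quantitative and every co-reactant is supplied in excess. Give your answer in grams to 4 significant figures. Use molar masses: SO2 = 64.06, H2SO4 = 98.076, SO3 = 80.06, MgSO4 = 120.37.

n(SO2) = 59.53 / 64.06 = 0.92929 mol.
Reaction (1): SO2→SO3 ratio 2:2 ⇒ n(SO3) = 0.92929 mol.
Reaction (2): SO3→H2SO4 ratio 1:1 ⇒ n(H2SO4) = 0.92929 mol.
Reaction (3): H2SO4→MgSO4 ratio 1:1 ⇒ n(MgSO4) = 0.92929 mol.
Mass of MgSO4 = 0.92929 × 120.37 = 111.86 g.

111.9 g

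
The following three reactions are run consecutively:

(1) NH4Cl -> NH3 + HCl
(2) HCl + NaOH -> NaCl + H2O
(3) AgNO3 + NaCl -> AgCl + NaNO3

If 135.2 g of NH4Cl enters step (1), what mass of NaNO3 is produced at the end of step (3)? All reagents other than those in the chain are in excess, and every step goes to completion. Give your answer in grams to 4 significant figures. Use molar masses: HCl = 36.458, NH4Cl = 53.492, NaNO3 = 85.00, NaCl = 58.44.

214.8 g

n(NH4Cl) = 135.2 / 53.492 = 2.5275 mol.
Reaction (1): NH4Cl→HCl ratio 1:1 ⇒ n(HCl) = 2.5275 mol.
Reaction (2): HCl→NaCl ratio 1:1 ⇒ n(NaCl) = 2.5275 mol.
Reaction (3): NaCl→NaNO3 ratio 1:1 ⇒ n(NaNO3) = 2.5275 mol.
Mass of NaNO3 = 2.5275 × 85.00 = 214.84 g.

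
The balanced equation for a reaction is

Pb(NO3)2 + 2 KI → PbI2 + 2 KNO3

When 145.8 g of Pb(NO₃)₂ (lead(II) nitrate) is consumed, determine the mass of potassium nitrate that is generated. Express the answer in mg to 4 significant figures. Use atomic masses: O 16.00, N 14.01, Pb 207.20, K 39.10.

M(Pb(NO3)2) = 207.20 + 2(14.01) + 6(16.00) = 331.22 g/mol.
M(KNO3) = 39.10 + 14.01 + 3(16.00) = 101.11 g/mol.
n(Pb(NO3)2) = 145.80 g / 331.22 g/mol = 0.44019 mol.
From the equation the Pb(NO3)2:KNO3 mole ratio is 1:2, so n(KNO3) = 0.44019 × 2/1 = 0.88038 mol.
Mass of KNO3 = 0.88038 mol × 101.11 g/mol = 89.015 g.
Converting to mg: 89.015 g = 89020 mg.

89020 mg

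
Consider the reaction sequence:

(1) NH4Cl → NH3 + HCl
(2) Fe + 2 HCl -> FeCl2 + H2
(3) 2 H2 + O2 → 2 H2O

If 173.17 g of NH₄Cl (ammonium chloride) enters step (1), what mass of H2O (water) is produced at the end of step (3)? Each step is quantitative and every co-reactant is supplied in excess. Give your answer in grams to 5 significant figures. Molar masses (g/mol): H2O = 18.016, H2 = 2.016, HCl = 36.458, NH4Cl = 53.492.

n(NH4Cl) = 173.17 / 53.492 = 3.23731 mol.
Reaction (1): NH4Cl→HCl ratio 1:1 ⇒ n(HCl) = 3.23731 mol.
Reaction (2): HCl→H2 ratio 2:1 ⇒ n(H2) = 1.61865 mol.
Reaction (3): H2→H2O ratio 2:2 ⇒ n(H2O) = 1.61865 mol.
Mass of H2O = 1.61865 × 18.016 = 29.1617 g.

29.162 g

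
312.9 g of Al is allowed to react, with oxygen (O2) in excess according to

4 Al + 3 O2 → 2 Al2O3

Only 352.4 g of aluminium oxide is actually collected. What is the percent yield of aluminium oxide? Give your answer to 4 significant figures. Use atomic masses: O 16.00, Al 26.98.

M(Al) = 26.98 g/mol.
M(Al2O3) = 2(26.98) + 3(16.00) = 101.96 g/mol.
n(Al) = 312.90 g / 26.98 g/mol = 11.597 mol.
From the equation the Al:Al2O3 mole ratio is 4:2, so n(Al2O3) = 11.597 × 2/4 = 5.7987 mol.
Mass of Al2O3 = 5.7987 mol × 101.96 g/mol = 591.24 g.
This is the theoretical yield. Percent yield = 352.4 g / 591.24 g × 100% = 59.604%.

59.60 %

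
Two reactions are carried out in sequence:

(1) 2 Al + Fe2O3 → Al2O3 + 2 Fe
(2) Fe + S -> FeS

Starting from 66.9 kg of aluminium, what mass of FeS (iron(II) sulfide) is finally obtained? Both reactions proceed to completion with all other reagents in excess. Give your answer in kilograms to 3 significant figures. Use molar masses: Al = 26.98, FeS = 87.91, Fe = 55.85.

66.9 kg = 66900 g.
n(Al) = 66900 / 26.98 = 2480 mol.
Step 1 gives a 2:2 ratio of Al to Fe, so n(Fe) = 2480 mol.
In step 2 the Fe:FeS ratio is 1:1, so n(FeS) = 2480 mol.
Mass of FeS = 2480 × 87.91 = 218000 g = 218 kg.

218 kg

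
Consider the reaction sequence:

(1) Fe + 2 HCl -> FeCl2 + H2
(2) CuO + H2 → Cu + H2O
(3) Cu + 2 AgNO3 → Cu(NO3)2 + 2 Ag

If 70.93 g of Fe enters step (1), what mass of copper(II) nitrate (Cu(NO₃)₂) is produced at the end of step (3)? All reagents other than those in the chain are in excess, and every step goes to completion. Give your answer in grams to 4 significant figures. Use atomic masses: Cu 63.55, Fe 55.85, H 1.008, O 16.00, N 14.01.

238.2 g

M(Fe) = 55.85 g/mol.
M(Cu(NO3)2) = 63.55 + 2(14.01) + 6(16.00) = 187.57 g/mol.
n(Fe) = 70.93 / 55.85 = 1.2700 mol.
Reaction (1): Fe→H2 ratio 1:1 ⇒ n(H2) = 1.2700 mol.
Reaction (2): H2→Cu ratio 1:1 ⇒ n(Cu) = 1.2700 mol.
Reaction (3): Cu→Cu(NO3)2 ratio 1:1 ⇒ n(Cu(NO3)2) = 1.2700 mol.
Mass of Cu(NO3)2 = 1.2700 × 187.57 = 238.22 g.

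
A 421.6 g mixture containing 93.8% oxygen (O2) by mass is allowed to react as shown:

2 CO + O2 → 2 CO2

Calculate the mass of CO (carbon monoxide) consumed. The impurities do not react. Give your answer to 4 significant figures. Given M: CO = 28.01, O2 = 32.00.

Mass of pure O2 = 421.6 g × 0.938 = 395.46 g.
n(O2) = 395.46 g / 32.00 g/mol = 12.358 mol.
From the equation the O2:CO mole ratio is 1:2, so n(CO) = 12.358 × 2/1 = 24.716 mol.
Mass of CO = 24.716 mol × 28.01 g/mol = 692.30 g.

692.3 g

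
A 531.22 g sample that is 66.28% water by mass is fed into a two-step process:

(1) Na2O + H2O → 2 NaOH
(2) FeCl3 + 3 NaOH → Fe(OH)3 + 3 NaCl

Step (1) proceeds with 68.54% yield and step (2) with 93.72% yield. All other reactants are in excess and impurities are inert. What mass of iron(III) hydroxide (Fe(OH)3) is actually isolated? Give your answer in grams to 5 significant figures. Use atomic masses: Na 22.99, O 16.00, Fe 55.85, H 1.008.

894.45 g

Pure H2O = 531.22 × 0.6628 = 352.093 g.
M(H2O) = 2(1.008) + 16.00 = 18.016 g/mol.
M(Fe(OH)3) = 55.85 + 3(16.00) + 3(1.008) = 106.874 g/mol.
n(H2O) = 352.093 / 18.016 = 19.5433 mol.
Step 1 (H2O:NaOH = 1:2): theoretical n(NaOH) = 39.0867 mol; at 68.54% yield, n(NaOH) = 26.7900 mol.
Step 2 (NaOH:Fe(OH)3 = 3:1): theoretical n(Fe(OH)3) = 8.93000 mol, so theoretical mass = 8.93000 × 106.874 = 954.385 g.
At 93.72% yield, actual mass of Fe(OH)3 = 954.385 × 0.9372 = 894.449 g.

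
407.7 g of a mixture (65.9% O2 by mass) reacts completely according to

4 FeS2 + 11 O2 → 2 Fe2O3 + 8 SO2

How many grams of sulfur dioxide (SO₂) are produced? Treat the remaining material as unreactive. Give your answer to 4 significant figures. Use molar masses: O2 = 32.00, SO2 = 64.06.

391.2 g

Mass of pure O2 = 407.7 g × 0.659 = 268.67 g.
n(O2) = 268.67 g / 32.00 g/mol = 8.3961 mol.
From the equation the O2:SO2 mole ratio is 11:8, so n(SO2) = 8.3961 × 8/11 = 6.1062 mol.
Mass of SO2 = 6.1062 mol × 64.06 g/mol = 391.17 g.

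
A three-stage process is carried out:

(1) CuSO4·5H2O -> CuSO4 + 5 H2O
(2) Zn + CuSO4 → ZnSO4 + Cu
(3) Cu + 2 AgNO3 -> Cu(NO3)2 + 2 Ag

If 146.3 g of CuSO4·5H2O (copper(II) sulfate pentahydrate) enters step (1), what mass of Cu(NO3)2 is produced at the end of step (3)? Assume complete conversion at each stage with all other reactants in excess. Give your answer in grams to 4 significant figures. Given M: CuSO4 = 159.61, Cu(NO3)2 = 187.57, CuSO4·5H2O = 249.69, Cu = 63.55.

n(CuSO4·5H2O) = 146.3 / 249.69 = 0.58593 mol.
Reaction (1): CuSO4·5H2O→CuSO4 ratio 1:1 ⇒ n(CuSO4) = 0.58593 mol.
Reaction (2): CuSO4→Cu ratio 1:1 ⇒ n(Cu) = 0.58593 mol.
Reaction (3): Cu→Cu(NO3)2 ratio 1:1 ⇒ n(Cu(NO3)2) = 0.58593 mol.
Mass of Cu(NO3)2 = 0.58593 × 187.57 = 109.90 g.

109.9 g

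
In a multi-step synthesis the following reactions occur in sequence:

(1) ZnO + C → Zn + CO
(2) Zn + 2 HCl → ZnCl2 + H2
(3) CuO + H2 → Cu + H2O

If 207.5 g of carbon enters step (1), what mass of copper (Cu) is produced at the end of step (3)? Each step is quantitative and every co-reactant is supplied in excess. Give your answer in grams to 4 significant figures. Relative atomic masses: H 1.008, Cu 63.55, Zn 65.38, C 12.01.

M(C) = 12.01 g/mol.
M(Cu) = 63.55 g/mol.
n(C) = 207.5 / 12.01 = 17.277 mol.
Reaction (1): C→Zn ratio 1:1 ⇒ n(Zn) = 17.277 mol.
Reaction (2): Zn→H2 ratio 1:1 ⇒ n(H2) = 17.277 mol.
Reaction (3): H2→Cu ratio 1:1 ⇒ n(Cu) = 17.277 mol.
Mass of Cu = 17.277 × 63.55 = 1098.0 g.

1098 g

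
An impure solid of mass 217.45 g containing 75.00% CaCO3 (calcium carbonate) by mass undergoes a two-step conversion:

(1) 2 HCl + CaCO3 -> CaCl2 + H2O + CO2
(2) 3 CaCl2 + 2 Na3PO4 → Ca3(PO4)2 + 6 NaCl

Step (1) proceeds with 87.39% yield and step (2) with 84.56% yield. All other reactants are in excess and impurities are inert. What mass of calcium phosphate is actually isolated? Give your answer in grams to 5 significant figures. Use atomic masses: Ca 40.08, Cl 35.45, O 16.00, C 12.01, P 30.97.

Pure CaCO3 = 217.45 × 0.7500 = 163.088 g.
M(CaCO3) = 40.08 + 12.01 + 3(16.00) = 100.09 g/mol.
M(Ca3(PO4)2) = 3(40.08) + 2(30.97) + 8(16.00) = 310.18 g/mol.
n(CaCO3) = 163.088 / 100.09 = 1.62941 mol.
Step 1 (CaCO3:CaCl2 = 1:1): theoretical n(CaCl2) = 1.62941 mol; at 87.39% yield, n(CaCl2) = 1.42394 mol.
Step 2 (CaCl2:Ca3(PO4)2 = 3:1): theoretical n(Ca3(PO4)2) = 0.474647 mol, so theoretical mass = 0.474647 × 310.18 = 147.226 g.
At 84.56% yield, actual mass of Ca3(PO4)2 = 147.226 × 0.8456 = 124.494 g.

124.49 g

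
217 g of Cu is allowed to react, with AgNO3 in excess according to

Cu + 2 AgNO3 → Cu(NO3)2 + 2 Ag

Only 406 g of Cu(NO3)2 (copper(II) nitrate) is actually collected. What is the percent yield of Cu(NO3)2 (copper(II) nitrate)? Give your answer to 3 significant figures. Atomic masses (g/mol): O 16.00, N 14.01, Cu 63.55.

M(Cu) = 63.55 g/mol.
M(Cu(NO3)2) = 63.55 + 2(14.01) + 6(16.00) = 187.57 g/mol.
n(Cu) = 217.0 g / 63.55 g/mol = 3.415 mol.
From the equation the Cu:Cu(NO3)2 mole ratio is 1:1, so n(Cu(NO3)2) = 3.415 × 1/1 = 3.415 mol.
Mass of Cu(NO3)2 = 3.415 mol × 187.57 g/mol = 640.5 g.
This is the theoretical yield. Percent yield = 406 g / 640.5 g × 100% = 63.39%.

63.4 %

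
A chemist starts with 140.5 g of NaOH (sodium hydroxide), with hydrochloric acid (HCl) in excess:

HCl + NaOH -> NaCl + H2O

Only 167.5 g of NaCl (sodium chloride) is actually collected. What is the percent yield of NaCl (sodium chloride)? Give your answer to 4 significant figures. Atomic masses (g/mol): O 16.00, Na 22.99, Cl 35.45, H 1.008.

81.60 %

M(NaOH) = 22.99 + 16.00 + 1.008 = 39.998 g/mol.
M(NaCl) = 22.99 + 35.45 = 58.44 g/mol.
n(NaOH) = 140.50 g / 39.998 g/mol = 3.5127 mol.
From the equation the NaOH:NaCl mole ratio is 1:1, so n(NaCl) = 3.5127 × 1/1 = 3.5127 mol.
Mass of NaCl = 3.5127 mol × 58.44 g/mol = 205.28 g.
This is the theoretical yield. Percent yield = 167.5 g / 205.28 g × 100% = 81.596%.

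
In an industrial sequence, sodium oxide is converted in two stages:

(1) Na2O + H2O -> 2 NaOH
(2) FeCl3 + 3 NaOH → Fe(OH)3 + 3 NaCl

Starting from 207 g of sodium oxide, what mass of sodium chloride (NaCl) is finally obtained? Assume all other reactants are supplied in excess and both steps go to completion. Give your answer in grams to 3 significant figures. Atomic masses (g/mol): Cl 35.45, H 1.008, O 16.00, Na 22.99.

M(Na2O) = 2(22.99) + 16.00 = 61.98 g/mol.
M(NaCl) = 22.99 + 35.45 = 58.44 g/mol.
n(Na2O) = 207.0 / 61.98 = 3.340 mol.
Step 1 gives a 1:2 ratio of Na2O to NaOH, so n(NaOH) = 6.680 mol.
In step 2 the NaOH:NaCl ratio is 3:3, so n(NaCl) = 6.680 mol.
Mass of NaCl = 6.680 × 58.44 = 390.4 g.

390 g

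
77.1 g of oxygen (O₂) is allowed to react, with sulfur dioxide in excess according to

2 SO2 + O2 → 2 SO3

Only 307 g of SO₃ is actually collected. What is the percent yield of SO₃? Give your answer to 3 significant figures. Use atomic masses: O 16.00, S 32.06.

79.6 %

M(O2) = 2(16.00) = 32.00 g/mol.
M(SO3) = 32.06 + 3(16.00) = 80.06 g/mol.
n(O2) = 77.10 g / 32.00 g/mol = 2.409 mol.
From the equation the O2:SO3 mole ratio is 1:2, so n(SO3) = 2.409 × 2/1 = 4.819 mol.
Mass of SO3 = 4.819 mol × 80.06 g/mol = 385.8 g.
This is the theoretical yield. Percent yield = 307 g / 385.8 g × 100% = 79.58%.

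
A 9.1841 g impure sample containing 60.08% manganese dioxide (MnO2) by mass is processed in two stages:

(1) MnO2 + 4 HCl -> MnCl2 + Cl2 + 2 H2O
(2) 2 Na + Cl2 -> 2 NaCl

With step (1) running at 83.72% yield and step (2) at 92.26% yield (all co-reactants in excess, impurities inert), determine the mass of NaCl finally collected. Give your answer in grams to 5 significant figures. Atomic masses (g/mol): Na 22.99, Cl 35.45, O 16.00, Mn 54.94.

Pure MnO2 = 9.1841 × 0.6008 = 5.51781 g.
M(MnO2) = 54.94 + 2(16.00) = 86.94 g/mol.
M(NaCl) = 22.99 + 35.45 = 58.44 g/mol.
n(MnO2) = 5.51781 / 86.94 = 0.0634668 mol.
Step 1 (MnO2:Cl2 = 1:1): theoretical n(Cl2) = 0.0634668 mol; at 83.72% yield, n(Cl2) = 0.0531344 mol.
Step 2 (Cl2:NaCl = 1:2): theoretical n(NaCl) = 0.106269 mol, so theoretical mass = 0.106269 × 58.44 = 6.21035 g.
At 92.26% yield, actual mass of NaCl = 6.21035 × 0.9226 = 5.72967 g.

5.7297 g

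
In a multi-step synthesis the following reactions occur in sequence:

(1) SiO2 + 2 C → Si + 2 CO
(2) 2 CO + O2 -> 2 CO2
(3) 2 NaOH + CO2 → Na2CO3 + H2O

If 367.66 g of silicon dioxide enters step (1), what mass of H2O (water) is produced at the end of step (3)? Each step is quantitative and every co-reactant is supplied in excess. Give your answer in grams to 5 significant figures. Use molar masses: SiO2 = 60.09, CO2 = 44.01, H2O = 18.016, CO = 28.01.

n(SiO2) = 367.66 / 60.09 = 6.11849 mol.
Reaction (1): SiO2→CO ratio 1:2 ⇒ n(CO) = 12.2370 mol.
Reaction (2): CO→CO2 ratio 2:2 ⇒ n(CO2) = 12.2370 mol.
Reaction (3): CO2→H2O ratio 1:1 ⇒ n(H2O) = 12.2370 mol.
Mass of H2O = 12.2370 × 18.016 = 220.461 g.

220.46 g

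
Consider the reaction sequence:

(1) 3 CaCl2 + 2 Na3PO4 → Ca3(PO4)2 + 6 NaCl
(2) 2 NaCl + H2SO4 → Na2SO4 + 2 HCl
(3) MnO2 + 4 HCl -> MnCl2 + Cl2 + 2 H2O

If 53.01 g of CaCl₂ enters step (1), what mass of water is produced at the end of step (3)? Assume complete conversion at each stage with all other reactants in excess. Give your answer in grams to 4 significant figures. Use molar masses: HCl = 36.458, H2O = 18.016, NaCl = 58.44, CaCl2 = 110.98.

n(CaCl2) = 53.01 / 110.98 = 0.47765 mol.
Reaction (1): CaCl2→NaCl ratio 3:6 ⇒ n(NaCl) = 0.95531 mol.
Reaction (2): NaCl→HCl ratio 2:2 ⇒ n(HCl) = 0.95531 mol.
Reaction (3): HCl→H2O ratio 4:2 ⇒ n(H2O) = 0.47765 mol.
Mass of H2O = 0.47765 × 18.016 = 8.6054 g.

8.605 g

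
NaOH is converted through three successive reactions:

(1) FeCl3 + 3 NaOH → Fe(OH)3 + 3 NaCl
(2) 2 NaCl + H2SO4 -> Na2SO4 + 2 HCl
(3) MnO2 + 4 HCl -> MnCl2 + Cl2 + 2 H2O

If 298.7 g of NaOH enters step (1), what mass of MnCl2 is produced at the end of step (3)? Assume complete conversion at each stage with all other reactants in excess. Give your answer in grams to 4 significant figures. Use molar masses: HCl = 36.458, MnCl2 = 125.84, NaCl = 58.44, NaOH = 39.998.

n(NaOH) = 298.7 / 39.998 = 7.4679 mol.
Reaction (1): NaOH→NaCl ratio 3:3 ⇒ n(NaCl) = 7.4679 mol.
Reaction (2): NaCl→HCl ratio 2:2 ⇒ n(HCl) = 7.4679 mol.
Reaction (3): HCl→MnCl2 ratio 4:1 ⇒ n(MnCl2) = 1.8670 mol.
Mass of MnCl2 = 1.8670 × 125.84 = 234.94 g.

234.9 g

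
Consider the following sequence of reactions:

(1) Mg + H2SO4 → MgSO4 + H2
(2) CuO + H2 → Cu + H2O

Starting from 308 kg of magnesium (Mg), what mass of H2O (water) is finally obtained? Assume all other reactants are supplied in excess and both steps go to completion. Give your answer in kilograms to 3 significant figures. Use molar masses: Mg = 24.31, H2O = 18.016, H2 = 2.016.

228 kg

308 kg = 308000 g.
n(Mg) = 308000 / 24.31 = 12670 mol.
Step 1 gives a 1:1 ratio of Mg to H2, so n(H2) = 12670 mol.
In step 2 the H2:H2O ratio is 1:1, so n(H2O) = 12670 mol.
Mass of H2O = 12670 × 18.016 = 228300 g = 228 kg.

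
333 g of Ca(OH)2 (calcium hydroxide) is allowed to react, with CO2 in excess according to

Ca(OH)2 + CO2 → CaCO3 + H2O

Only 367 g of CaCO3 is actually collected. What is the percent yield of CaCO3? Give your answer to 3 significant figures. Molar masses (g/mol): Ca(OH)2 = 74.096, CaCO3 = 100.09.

81.6 %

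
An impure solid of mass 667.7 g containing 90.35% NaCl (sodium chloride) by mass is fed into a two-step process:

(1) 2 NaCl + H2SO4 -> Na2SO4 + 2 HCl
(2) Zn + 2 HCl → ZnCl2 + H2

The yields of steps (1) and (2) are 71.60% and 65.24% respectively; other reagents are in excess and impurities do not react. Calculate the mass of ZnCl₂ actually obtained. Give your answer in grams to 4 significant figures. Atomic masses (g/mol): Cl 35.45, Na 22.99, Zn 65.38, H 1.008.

328.6 g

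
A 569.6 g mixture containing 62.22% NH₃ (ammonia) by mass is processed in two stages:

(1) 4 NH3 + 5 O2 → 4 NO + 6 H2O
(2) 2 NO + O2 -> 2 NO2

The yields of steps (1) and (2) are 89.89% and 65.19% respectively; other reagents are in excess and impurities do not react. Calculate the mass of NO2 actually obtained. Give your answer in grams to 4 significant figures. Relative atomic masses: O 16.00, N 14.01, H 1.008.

Pure NH3 = 569.6 × 0.6222 = 354.41 g.
M(NH3) = 14.01 + 3(1.008) = 17.034 g/mol.
M(NO2) = 14.01 + 2(16.00) = 46.01 g/mol.
n(NH3) = 354.41 / 17.034 = 20.806 mol.
Step 1 (NH3:NO = 4:4): theoretical n(NO) = 20.806 mol; at 89.89% yield, n(NO) = 18.702 mol.
Step 2 (NO:NO2 = 2:2): theoretical n(NO2) = 18.702 mol, so theoretical mass = 18.702 × 46.01 = 860.49 g.
At 65.19% yield, actual mass of NO2 = 860.49 × 0.6519 = 560.95 g.

561.0 g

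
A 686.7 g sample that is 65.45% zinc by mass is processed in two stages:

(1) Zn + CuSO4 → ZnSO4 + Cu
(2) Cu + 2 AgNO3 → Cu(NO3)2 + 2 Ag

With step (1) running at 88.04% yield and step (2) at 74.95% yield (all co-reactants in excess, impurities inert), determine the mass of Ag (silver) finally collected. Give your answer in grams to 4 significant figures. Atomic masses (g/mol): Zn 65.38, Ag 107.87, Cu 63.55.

Pure Zn = 686.7 × 0.6545 = 449.45 g.
M(Zn) = 65.38 g/mol.
M(Ag) = 107.87 g/mol.
n(Zn) = 449.45 / 65.38 = 6.8744 mol.
Step 1 (Zn:Cu = 1:1): theoretical n(Cu) = 6.8744 mol; at 88.04% yield, n(Cu) = 6.0522 mol.
Step 2 (Cu:Ag = 1:2): theoretical n(Ag) = 12.104 mol, so theoretical mass = 12.104 × 107.87 = 1305.7 g.
At 74.95% yield, actual mass of Ag = 1305.7 × 0.7495 = 978.62 g.

978.6 g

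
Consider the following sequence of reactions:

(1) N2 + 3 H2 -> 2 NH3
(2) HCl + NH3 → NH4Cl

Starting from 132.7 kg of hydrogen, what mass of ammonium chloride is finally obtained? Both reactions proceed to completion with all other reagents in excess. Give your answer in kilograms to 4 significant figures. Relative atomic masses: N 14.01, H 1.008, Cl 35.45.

M(H2) = 2(1.008) = 2.016 g/mol.
M(NH4Cl) = 14.01 + 4(1.008) + 35.45 = 53.492 g/mol.
132.7 kg = 132700 g.
n(H2) = 132700 / 2.016 = 65823 mol.
Step 1 gives a 3:2 ratio of H2 to NH3, so n(NH3) = 43882 mol.
In step 2 the NH3:NH4Cl ratio is 1:1, so n(NH4Cl) = 43882 mol.
Mass of NH4Cl = 43882 × 53.492 = 2.3474 × 10^6 g = 2347 kg.

2347 kg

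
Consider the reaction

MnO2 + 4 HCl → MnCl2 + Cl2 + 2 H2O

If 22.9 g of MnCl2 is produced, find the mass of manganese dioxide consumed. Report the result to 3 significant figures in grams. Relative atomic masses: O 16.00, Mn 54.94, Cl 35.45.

15.8 g

M(MnCl2) = 54.94 + 2(35.45) = 125.84 g/mol.
M(MnO2) = 54.94 + 2(16.00) = 86.94 g/mol.
n(MnCl2) = 22.90 g / 125.84 g/mol = 0.1820 mol.
From the equation the MnCl2:MnO2 mole ratio is 1:1, so n(MnO2) = 0.1820 × 1/1 = 0.1820 mol.
Mass of MnO2 = 0.1820 mol × 86.94 g/mol = 15.82 g.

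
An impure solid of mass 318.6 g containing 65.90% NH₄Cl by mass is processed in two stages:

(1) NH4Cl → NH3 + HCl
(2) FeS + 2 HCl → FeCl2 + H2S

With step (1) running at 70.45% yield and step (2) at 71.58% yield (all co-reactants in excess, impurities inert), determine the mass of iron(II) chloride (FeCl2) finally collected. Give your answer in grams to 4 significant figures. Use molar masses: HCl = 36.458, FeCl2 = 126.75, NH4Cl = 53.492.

125.4 g

Pure NH4Cl = 318.6 × 0.6590 = 209.96 g.
n(NH4Cl) = 209.96 / 53.492 = 3.9250 mol.
Step 1 (NH4Cl:HCl = 1:1): theoretical n(HCl) = 3.9250 mol; at 70.45% yield, n(HCl) = 2.7652 mol.
Step 2 (HCl:FeCl2 = 2:1): theoretical n(FeCl2) = 1.3826 mol, so theoretical mass = 1.3826 × 126.75 = 175.24 g.
At 71.58% yield, actual mass of FeCl2 = 175.24 × 0.7158 = 125.44 g.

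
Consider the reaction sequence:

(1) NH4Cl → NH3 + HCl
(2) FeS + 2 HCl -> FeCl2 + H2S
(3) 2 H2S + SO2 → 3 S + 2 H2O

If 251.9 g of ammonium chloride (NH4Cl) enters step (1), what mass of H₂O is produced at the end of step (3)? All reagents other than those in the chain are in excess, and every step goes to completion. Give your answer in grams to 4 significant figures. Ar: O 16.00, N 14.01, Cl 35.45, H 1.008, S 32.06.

M(NH4Cl) = 14.01 + 4(1.008) + 35.45 = 53.492 g/mol.
M(H2O) = 2(1.008) + 16.00 = 18.016 g/mol.
n(NH4Cl) = 251.9 / 53.492 = 4.7091 mol.
Reaction (1): NH4Cl→HCl ratio 1:1 ⇒ n(HCl) = 4.7091 mol.
Reaction (2): HCl→H2S ratio 2:1 ⇒ n(H2S) = 2.3546 mol.
Reaction (3): H2S→H2O ratio 2:2 ⇒ n(H2O) = 2.3546 mol.
Mass of H2O = 2.3546 × 18.016 = 42.420 g.

42.42 g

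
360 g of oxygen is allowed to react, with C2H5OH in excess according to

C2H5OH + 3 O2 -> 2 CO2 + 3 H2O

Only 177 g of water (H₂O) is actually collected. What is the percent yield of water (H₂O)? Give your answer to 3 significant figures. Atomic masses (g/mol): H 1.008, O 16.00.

87.3 %

M(O2) = 2(16.00) = 32.00 g/mol.
M(H2O) = 2(1.008) + 16.00 = 18.016 g/mol.
n(O2) = 360.0 g / 32.00 g/mol = 11.25 mol.
From the equation the O2:H2O mole ratio is 3:3, so n(H2O) = 11.25 × 3/3 = 11.25 mol.
Mass of H2O = 11.25 mol × 18.016 g/mol = 202.7 g.
This is the theoretical yield. Percent yield = 177 g / 202.7 g × 100% = 87.33%.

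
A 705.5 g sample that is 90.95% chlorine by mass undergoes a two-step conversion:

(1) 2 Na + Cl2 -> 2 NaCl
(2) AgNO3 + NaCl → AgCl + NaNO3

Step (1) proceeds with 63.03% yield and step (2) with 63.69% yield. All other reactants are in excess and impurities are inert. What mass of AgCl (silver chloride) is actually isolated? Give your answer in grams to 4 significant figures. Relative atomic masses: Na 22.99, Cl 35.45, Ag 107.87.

1041 g

Pure Cl2 = 705.5 × 0.9095 = 641.65 g.
M(Cl2) = 2(35.45) = 70.90 g/mol.
M(AgCl) = 107.87 + 35.45 = 143.32 g/mol.
n(Cl2) = 641.65 / 70.90 = 9.0501 mol.
Step 1 (Cl2:NaCl = 1:2): theoretical n(NaCl) = 18.100 mol; at 63.03% yield, n(NaCl) = 11.409 mol.
Step 2 (NaCl:AgCl = 1:1): theoretical n(AgCl) = 11.409 mol, so theoretical mass = 11.409 × 143.32 = 1635.1 g.
At 63.69% yield, actual mass of AgCl = 1635.1 × 0.6369 = 1041.4 g.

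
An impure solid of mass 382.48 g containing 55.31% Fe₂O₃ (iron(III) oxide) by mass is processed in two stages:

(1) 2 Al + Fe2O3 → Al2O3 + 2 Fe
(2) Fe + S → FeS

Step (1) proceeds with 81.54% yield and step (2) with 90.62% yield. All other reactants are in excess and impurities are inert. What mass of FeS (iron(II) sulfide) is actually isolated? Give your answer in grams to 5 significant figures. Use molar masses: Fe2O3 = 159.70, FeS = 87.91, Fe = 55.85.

172.10 g

Pure Fe2O3 = 382.48 × 0.5531 = 211.550 g.
n(Fe2O3) = 211.550 / 159.70 = 1.32467 mol.
Step 1 (Fe2O3:Fe = 1:2): theoretical n(Fe) = 2.64934 mol; at 81.54% yield, n(Fe) = 2.16027 mol.
Step 2 (Fe:FeS = 1:1): theoretical n(FeS) = 2.16027 mol, so theoretical mass = 2.16027 × 87.91 = 189.909 g.
At 90.62% yield, actual mass of FeS = 189.909 × 0.9062 = 172.096 g.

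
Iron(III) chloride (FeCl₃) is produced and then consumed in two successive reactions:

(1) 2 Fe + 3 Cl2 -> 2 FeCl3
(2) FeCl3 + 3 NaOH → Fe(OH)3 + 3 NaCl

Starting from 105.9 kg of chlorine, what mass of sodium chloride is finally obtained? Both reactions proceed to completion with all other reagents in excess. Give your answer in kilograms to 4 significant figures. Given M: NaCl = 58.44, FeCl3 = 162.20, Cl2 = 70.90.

174.6 kg

105.9 kg = 105900 g.
n(Cl2) = 105900 / 70.90 = 1493.7 mol.
Step 1 gives a 3:2 ratio of Cl2 to FeCl3, so n(FeCl3) = 995.77 mol.
In step 2 the FeCl3:NaCl ratio is 1:3, so n(NaCl) = 2987.3 mol.
Mass of NaCl = 2987.3 × 58.44 = 174580 g = 174.6 kg.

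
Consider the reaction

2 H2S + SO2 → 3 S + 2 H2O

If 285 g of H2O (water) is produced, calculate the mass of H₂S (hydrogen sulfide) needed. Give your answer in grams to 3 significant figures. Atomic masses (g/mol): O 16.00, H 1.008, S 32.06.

539 g

M(H2O) = 2(1.008) + 16.00 = 18.016 g/mol.
M(H2S) = 2(1.008) + 32.06 = 34.076 g/mol.
n(H2O) = 285.0 g / 18.016 g/mol = 15.82 mol.
From the equation the H2O:H2S mole ratio is 2:2, so n(H2S) = 15.82 × 2/2 = 15.82 mol.
Mass of H2S = 15.82 mol × 34.076 g/mol = 539.1 g.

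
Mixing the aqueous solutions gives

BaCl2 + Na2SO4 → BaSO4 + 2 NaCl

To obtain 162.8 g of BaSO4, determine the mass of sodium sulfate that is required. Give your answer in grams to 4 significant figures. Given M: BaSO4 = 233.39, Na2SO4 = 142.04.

99.08 g

n(BaSO4) = 162.80 g / 233.39 g/mol = 0.69754 mol.
From the equation the BaSO4:Na2SO4 mole ratio is 1:1, so n(Na2SO4) = 0.69754 × 1/1 = 0.69754 mol.
Mass of Na2SO4 = 0.69754 mol × 142.04 g/mol = 99.079 g.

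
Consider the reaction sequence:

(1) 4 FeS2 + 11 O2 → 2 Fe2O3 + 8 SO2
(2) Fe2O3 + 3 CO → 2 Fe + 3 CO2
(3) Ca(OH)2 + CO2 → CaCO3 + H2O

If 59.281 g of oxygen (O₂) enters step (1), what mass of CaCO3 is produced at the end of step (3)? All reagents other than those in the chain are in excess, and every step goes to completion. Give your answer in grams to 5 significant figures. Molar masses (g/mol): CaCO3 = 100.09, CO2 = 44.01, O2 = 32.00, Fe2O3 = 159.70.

101.14 g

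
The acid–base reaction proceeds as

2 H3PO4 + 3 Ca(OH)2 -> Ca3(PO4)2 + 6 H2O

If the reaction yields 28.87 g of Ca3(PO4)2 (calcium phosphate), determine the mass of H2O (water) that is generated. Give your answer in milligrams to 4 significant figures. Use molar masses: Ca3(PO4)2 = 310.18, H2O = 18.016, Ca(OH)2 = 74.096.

10060 mg

n(Ca3(PO4)2) = 28.870 g / 310.18 g/mol = 0.093075 mol.
From the equation the Ca3(PO4)2:H2O mole ratio is 1:6, so n(H2O) = 0.093075 × 6/1 = 0.55845 mol.
Mass of H2O = 0.55845 mol × 18.016 g/mol = 10.061 g.
Converting to mg: 10.061 g = 10060 mg.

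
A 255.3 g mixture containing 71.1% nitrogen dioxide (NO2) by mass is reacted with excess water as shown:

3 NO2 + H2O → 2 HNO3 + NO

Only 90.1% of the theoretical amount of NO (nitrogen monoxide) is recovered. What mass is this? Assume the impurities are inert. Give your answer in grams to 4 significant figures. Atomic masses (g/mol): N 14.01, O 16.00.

Pure NO2 available = 255.3 g × 0.711 = 181.52 g.
M(NO2) = 14.01 + 2(16.00) = 46.01 g/mol.
M(NO) = 14.01 + 16.00 = 30.01 g/mol.
n(NO2) = 181.52 g / 46.01 g/mol = 3.9452 mol.
From the equation the NO2:NO mole ratio is 3:1, so n(NO) = 3.9452 × 1/3 = 1.3151 mol.
Mass of NO = 1.3151 mol × 30.01 g/mol = 39.465 g.
Actual mass collected = 39.465 g × 0.901 = 35.558 g.

35.56 g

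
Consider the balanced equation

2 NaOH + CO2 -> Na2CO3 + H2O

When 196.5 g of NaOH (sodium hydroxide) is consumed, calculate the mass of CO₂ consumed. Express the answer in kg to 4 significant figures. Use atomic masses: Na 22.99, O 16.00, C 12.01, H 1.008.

0.1081 kg

M(NaOH) = 22.99 + 16.00 + 1.008 = 39.998 g/mol.
M(CO2) = 12.01 + 2(16.00) = 44.01 g/mol.
n(NaOH) = 196.50 g / 39.998 g/mol = 4.9127 mol.
From the equation the NaOH:CO2 mole ratio is 2:1, so n(CO2) = 4.9127 × 1/2 = 2.4564 mol.
Mass of CO2 = 2.4564 mol × 44.01 g/mol = 108.10 g.
Converting to kg: 108.10 g = 0.1081 kg.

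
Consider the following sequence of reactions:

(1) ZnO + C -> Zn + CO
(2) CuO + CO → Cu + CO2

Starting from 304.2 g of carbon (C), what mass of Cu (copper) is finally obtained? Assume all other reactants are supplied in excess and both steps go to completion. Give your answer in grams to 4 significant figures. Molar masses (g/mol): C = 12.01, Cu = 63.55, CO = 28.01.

n(C) = 304.20 / 12.01 = 25.329 mol.
Step 1 gives a 1:1 ratio of C to CO, so n(CO) = 25.329 mol.
In step 2 the CO:Cu ratio is 1:1, so n(Cu) = 25.329 mol.
Mass of Cu = 25.329 × 63.55 = 1609.7 g.

1610 g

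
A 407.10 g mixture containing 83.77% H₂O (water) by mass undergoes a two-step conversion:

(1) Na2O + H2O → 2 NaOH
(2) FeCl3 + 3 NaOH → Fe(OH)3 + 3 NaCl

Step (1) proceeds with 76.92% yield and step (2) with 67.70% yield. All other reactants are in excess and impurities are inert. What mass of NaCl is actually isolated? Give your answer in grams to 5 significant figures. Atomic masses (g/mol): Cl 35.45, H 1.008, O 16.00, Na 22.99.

1152.1 g

Pure H2O = 407.10 × 0.8377 = 341.028 g.
M(H2O) = 2(1.008) + 16.00 = 18.016 g/mol.
M(NaCl) = 22.99 + 35.45 = 58.44 g/mol.
n(H2O) = 341.028 / 18.016 = 18.9292 mol.
Step 1 (H2O:NaOH = 1:2): theoretical n(NaOH) = 37.8583 mol; at 76.92% yield, n(NaOH) = 29.1206 mol.
Step 2 (NaOH:NaCl = 3:3): theoretical n(NaCl) = 29.1206 mol, so theoretical mass = 29.1206 × 58.44 = 1701.81 g.
At 67.70% yield, actual mass of NaCl = 1701.81 × 0.6770 = 1152.12 g.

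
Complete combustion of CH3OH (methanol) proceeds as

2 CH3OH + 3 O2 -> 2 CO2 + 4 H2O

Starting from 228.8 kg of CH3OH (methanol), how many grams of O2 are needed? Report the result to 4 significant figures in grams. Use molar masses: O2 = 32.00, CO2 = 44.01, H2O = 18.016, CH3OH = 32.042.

Convert: 228.8 kg = 228800 g.
n(CH3OH) = 228800 g / 32.042 g/mol = 7140.6 mol.
From the equation the CH3OH:O2 mole ratio is 2:3, so n(O2) = 7140.6 × 3/2 = 10711 mol.
Mass of O2 = 10711 mol × 32.00 g/mol = 342750 g.

342800 g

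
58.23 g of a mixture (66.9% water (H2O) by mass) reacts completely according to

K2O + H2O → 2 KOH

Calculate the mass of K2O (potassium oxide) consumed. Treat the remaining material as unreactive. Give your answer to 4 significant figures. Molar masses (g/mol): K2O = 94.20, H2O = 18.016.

203.7 g

Mass of pure H2O = 58.23 g × 0.669 = 38.956 g.
n(H2O) = 38.956 g / 18.016 g/mol = 2.1623 mol.
From the equation the H2O:K2O mole ratio is 1:1, so n(K2O) = 2.1623 × 1/1 = 2.1623 mol.
Mass of K2O = 2.1623 mol × 94.20 g/mol = 203.69 g.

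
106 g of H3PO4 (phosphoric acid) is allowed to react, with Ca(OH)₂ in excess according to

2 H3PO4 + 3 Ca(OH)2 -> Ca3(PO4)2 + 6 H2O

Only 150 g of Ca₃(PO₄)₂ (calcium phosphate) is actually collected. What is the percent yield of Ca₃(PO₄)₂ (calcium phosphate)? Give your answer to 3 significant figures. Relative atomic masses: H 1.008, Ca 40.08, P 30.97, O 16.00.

M(H3PO4) = 3(1.008) + 30.97 + 4(16.00) = 97.994 g/mol.
M(Ca3(PO4)2) = 3(40.08) + 2(30.97) + 8(16.00) = 310.18 g/mol.
n(H3PO4) = 106.0 g / 97.994 g/mol = 1.082 mol.
From the equation the H3PO4:Ca3(PO4)2 mole ratio is 2:1, so n(Ca3(PO4)2) = 1.082 × 1/2 = 0.5408 mol.
Mass of Ca3(PO4)2 = 0.5408 mol × 310.18 g/mol = 167.8 g.
This is the theoretical yield. Percent yield = 150 g / 167.8 g × 100% = 89.41%.

89.4 %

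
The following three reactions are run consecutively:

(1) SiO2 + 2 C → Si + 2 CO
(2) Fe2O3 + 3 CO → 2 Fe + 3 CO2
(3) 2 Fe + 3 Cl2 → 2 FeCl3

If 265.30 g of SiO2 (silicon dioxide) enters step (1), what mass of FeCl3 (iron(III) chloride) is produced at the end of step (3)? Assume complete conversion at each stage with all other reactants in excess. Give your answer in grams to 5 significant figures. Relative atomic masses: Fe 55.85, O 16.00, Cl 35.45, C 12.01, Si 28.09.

M(SiO2) = 28.09 + 2(16.00) = 60.09 g/mol.
M(FeCl3) = 55.85 + 3(35.45) = 162.20 g/mol.
n(SiO2) = 265.30 / 60.09 = 4.41504 mol.
Reaction (1): SiO2→CO ratio 1:2 ⇒ n(CO) = 8.83009 mol.
Reaction (2): CO→Fe ratio 3:2 ⇒ n(Fe) = 5.88673 mol.
Reaction (3): Fe→FeCl3 ratio 2:2 ⇒ n(FeCl3) = 5.88673 mol.
Mass of FeCl3 = 5.88673 × 162.20 = 954.827 g.

954.83 g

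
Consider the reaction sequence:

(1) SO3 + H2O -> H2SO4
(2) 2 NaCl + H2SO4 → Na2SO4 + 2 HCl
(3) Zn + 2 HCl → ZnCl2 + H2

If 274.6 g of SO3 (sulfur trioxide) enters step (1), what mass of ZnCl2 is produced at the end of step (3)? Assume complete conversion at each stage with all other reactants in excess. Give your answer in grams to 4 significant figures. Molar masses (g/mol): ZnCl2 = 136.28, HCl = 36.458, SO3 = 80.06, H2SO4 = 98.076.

467.4 g

n(SO3) = 274.6 / 80.06 = 3.4299 mol.
Reaction (1): SO3→H2SO4 ratio 1:1 ⇒ n(H2SO4) = 3.4299 mol.
Reaction (2): H2SO4→HCl ratio 1:2 ⇒ n(HCl) = 6.8599 mol.
Reaction (3): HCl→ZnCl2 ratio 2:1 ⇒ n(ZnCl2) = 3.4299 mol.
Mass of ZnCl2 = 3.4299 × 136.28 = 467.43 g.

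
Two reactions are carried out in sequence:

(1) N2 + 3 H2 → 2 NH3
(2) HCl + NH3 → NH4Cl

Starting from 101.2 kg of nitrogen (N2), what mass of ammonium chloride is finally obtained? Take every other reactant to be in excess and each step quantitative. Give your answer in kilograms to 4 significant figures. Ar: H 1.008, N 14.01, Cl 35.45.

M(N2) = 2(14.01) = 28.02 g/mol.
M(NH4Cl) = 14.01 + 4(1.008) + 35.45 = 53.492 g/mol.
101.2 kg = 101200 g.
n(N2) = 101200 / 28.02 = 3611.7 mol.
Step 1 gives a 1:2 ratio of N2 to NH3, so n(NH3) = 7223.4 mol.
In step 2 the NH3:NH4Cl ratio is 1:1, so n(NH4Cl) = 7223.4 mol.
Mass of NH4Cl = 7223.4 × 53.492 = 386390 g = 386.4 kg.

386.4 kg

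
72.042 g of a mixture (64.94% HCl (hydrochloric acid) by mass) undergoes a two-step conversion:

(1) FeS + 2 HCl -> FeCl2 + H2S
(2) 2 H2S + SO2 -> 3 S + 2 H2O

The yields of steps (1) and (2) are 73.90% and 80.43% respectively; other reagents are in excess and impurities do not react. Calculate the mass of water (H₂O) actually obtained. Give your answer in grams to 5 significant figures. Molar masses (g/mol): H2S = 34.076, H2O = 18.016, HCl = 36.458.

Pure HCl = 72.042 × 0.6494 = 46.7841 g.
n(HCl) = 46.7841 / 36.458 = 1.28323 mol.
Step 1 (HCl:H2S = 2:1): theoretical n(H2S) = 0.641616 mol; at 73.90% yield, n(H2S) = 0.474154 mol.
Step 2 (H2S:H2O = 2:2): theoretical n(H2O) = 0.474154 mol, so theoretical mass = 0.474154 × 18.016 = 8.54236 g.
At 80.43% yield, actual mass of H2O = 8.54236 × 0.8043 = 6.87062 g.

6.8706 g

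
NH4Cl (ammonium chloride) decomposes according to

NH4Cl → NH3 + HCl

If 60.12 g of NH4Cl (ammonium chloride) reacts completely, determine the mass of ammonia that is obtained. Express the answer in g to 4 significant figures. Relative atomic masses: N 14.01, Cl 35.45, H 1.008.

M(NH4Cl) = 14.01 + 4(1.008) + 35.45 = 53.492 g/mol.
M(NH3) = 14.01 + 3(1.008) = 17.034 g/mol.
n(NH4Cl) = 60.120 g / 53.492 g/mol = 1.1239 mol.
From the equation the NH4Cl:NH3 mole ratio is 1:1, so n(NH3) = 1.1239 × 1/1 = 1.1239 mol.
Mass of NH3 = 1.1239 mol × 17.034 g/mol = 19.145 g.

19.14 g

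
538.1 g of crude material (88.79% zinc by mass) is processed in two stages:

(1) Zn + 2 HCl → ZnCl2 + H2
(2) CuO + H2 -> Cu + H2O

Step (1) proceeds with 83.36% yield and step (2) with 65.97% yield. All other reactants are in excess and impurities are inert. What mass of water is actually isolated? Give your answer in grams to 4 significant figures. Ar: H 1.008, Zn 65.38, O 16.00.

72.40 g

Pure Zn = 538.1 × 0.8879 = 477.78 g.
M(Zn) = 65.38 g/mol.
M(H2O) = 2(1.008) + 16.00 = 18.016 g/mol.
n(Zn) = 477.78 / 65.38 = 7.3077 mol.
Step 1 (Zn:H2 = 1:1): theoretical n(H2) = 7.3077 mol; at 83.36% yield, n(H2) = 6.0917 mol.
Step 2 (H2:H2O = 1:1): theoretical n(H2O) = 6.0917 mol, so theoretical mass = 6.0917 × 18.016 = 109.75 g.
At 65.97% yield, actual mass of H2O = 109.75 × 0.6597 = 72.401 g.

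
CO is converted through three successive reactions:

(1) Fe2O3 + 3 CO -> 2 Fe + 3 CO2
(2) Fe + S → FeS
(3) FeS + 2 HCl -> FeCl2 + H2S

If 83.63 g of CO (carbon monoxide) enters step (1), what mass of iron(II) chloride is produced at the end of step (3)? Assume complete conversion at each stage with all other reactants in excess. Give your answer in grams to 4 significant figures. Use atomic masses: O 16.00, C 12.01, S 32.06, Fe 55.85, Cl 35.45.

M(CO) = 12.01 + 16.00 = 28.01 g/mol.
M(FeCl2) = 55.85 + 2(35.45) = 126.75 g/mol.
n(CO) = 83.63 / 28.01 = 2.9857 mol.
Reaction (1): CO→Fe ratio 3:2 ⇒ n(Fe) = 1.9905 mol.
Reaction (2): Fe→FeS ratio 1:1 ⇒ n(FeS) = 1.9905 mol.
Reaction (3): FeS→FeCl2 ratio 1:1 ⇒ n(FeCl2) = 1.9905 mol.
Mass of FeCl2 = 1.9905 × 126.75 = 252.29 g.

252.3 g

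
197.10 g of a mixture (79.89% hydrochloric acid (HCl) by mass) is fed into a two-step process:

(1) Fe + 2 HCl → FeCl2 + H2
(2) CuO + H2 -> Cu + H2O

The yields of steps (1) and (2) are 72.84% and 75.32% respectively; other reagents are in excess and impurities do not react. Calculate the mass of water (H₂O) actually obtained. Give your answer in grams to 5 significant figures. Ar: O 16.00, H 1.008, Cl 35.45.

Pure HCl = 197.10 × 0.7989 = 157.463 g.
M(HCl) = 1.008 + 35.45 = 36.458 g/mol.
M(H2O) = 2(1.008) + 16.00 = 18.016 g/mol.
n(HCl) = 157.463 / 36.458 = 4.31903 mol.
Step 1 (HCl:H2 = 2:1): theoretical n(H2) = 2.15951 mol; at 72.84% yield, n(H2) = 1.57299 mol.
Step 2 (H2:H2O = 1:1): theoretical n(H2O) = 1.57299 mol, so theoretical mass = 1.57299 × 18.016 = 28.3390 g.
At 75.32% yield, actual mass of H2O = 28.3390 × 0.7532 = 21.3449 g.

21.345 g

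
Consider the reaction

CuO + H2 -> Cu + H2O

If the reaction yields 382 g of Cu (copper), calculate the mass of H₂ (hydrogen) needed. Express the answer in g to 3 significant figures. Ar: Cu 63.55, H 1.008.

12.1 g

M(Cu) = 63.55 g/mol.
M(H2) = 2(1.008) = 2.016 g/mol.
n(Cu) = 382.0 g / 63.55 g/mol = 6.011 mol.
From the equation the Cu:H2 mole ratio is 1:1, so n(H2) = 6.011 × 1/1 = 6.011 mol.
Mass of H2 = 6.011 mol × 2.016 g/mol = 12.12 g.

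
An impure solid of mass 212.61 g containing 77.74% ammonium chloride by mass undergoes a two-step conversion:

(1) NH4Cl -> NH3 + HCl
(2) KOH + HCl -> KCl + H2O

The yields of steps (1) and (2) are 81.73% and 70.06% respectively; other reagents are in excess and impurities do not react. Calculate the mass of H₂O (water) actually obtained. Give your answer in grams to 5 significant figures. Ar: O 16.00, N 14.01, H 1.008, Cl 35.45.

31.875 g

Pure NH4Cl = 212.61 × 0.7774 = 165.283 g.
M(NH4Cl) = 14.01 + 4(1.008) + 35.45 = 53.492 g/mol.
M(H2O) = 2(1.008) + 16.00 = 18.016 g/mol.
n(NH4Cl) = 165.283 / 53.492 = 3.08986 mol.
Step 1 (NH4Cl:HCl = 1:1): theoretical n(HCl) = 3.08986 mol; at 81.73% yield, n(HCl) = 2.52535 mol.
Step 2 (HCl:H2O = 1:1): theoretical n(H2O) = 2.52535 mol, so theoretical mass = 2.52535 × 18.016 = 45.4966 g.
At 70.06% yield, actual mass of H2O = 45.4966 × 0.7006 = 31.8749 g.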